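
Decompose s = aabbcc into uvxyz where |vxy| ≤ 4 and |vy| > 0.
u='a', v='a', x='bb', y='c', z='c'

For s = aabbcc with pumping length p = 4:

One valid decomposition:
- u = 'a'
- v = 'a'
- x = 'bb'
- y = 'c'
- z = 'c'

Verification:
- uvxyz = 'a' + 'a' + 'bb' + 'c' + 'c' = aabbcc ✓
- |vxy| = |'abbc'| = 4 ≤ 4 ✓
- |vy| = |'ac'| = 2 > 0 ✓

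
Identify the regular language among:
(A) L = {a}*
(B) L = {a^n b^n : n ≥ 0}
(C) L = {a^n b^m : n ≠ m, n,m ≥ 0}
(A) {a}*

(A) L = {a}* is regular.

This can be recognized by a finite automaton (DFA/NFA).
Regular expressions like {a}* define regular languages.

The other choices are not regular:
- {a^n b^n : n ≥ 0}: After pumping, the number of a's and b's become unequal
- {a^n b^m : n ≠ m, n,m ≥ 0}: After pumping a's, we can make n = m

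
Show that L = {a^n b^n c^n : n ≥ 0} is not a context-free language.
Assume for contradiction that L is context-free, and let p ≥ 1 be the pumping length given by the pumping lemma for CFLs.
Choose s = a^p b^p c^p. Then s ∈ L and |s| = 3p ≥ p.
By the CFL pumping lemma, s = uvxyz for some u, v, x, y, z with |vxy| ≤ p, |vy| ≥ 1, and uv^i xy^i z ∈ L for every i ≥ 0.

Because |vxy| ≤ p, the window vxy cannot contain both an a and a c: any substring of s containing both must include the entire block b^p plus at least one a and one c, so it has length ≥ p + 2 > p.
Hence at least one of the letters a, c does not occur in vy at all.

Take i = 0: the string uxz is obtained from s by deleting |vy| ≥ 1 symbols, so |uxz| = 3p − |vy| < 3p.
But the letter (a or c) that does not occur in vy still occurs exactly p times in uxz. Every string of L with exactly p copies of some letter is a^p b^p c^p, of length 3p. Since |uxz| < 3p, uxz ∉ L.

This contradicts the CFL pumping lemma, which requires uv^i xy^i z ∈ L for all i ≥ 0.
Hence L = {a^n b^n c^n : n ≥ 0} is not context-free. ∎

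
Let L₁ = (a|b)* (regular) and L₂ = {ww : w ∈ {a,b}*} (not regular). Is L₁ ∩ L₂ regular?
No — L₁ ∩ L₂ is not regular.

(a|b)* is all strings over {a,b}, so L₁ ∩ L₂ = {ww : w ∈ {a,b}*} = L₂ itself, which is not regular (pump s = a^p b a^p b).

Note that the bare facts "L₁ regular, L₂ non-regular" do not settle the question by themselves: the closure of regular languages under ∪, ∩, complement and difference applies only when BOTH operands are regular. With a non-regular operand the result can come out regular or non-regular depending on the specific languages, so one has to work out L₁ ∩ L₂ for this particular pair, as above.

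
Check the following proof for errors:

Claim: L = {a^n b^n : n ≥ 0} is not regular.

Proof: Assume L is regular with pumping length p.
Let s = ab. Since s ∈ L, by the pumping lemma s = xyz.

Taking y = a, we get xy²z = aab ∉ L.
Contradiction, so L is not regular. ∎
The proof is INCORRECT.

Error: The string s = ab may be shorter than p.
The pumping lemma only applies to strings with |s| ≥ p, and p is not under our control.
We must choose s in terms of p, e.g. s = a^p b^p, to ensure |s| ≥ p.
(The proof also fixes one particular y; a valid argument must handle every decomposition with |xy| ≤ p and |y| ≥ 1 — for s = a^p b^p this forces y = a^k, and then xy²z = a^(p+k) b^p ∉ L.)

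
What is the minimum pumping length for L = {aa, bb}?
p = 3

For a finite language L, the pumping lemma holds vacuously if p > max|s| for s ∈ L.

The longest string in L = {aa, bb} has length 2.
If p = 3, then no string s ∈ L has |s| ≥ p, so the condition is vacuously true.

The minimum pumping length is p = 3.

Why no smaller p works: for any p ≤ 2, the longest string s ∈ L has |s| = 2 ≥ p, so it would
have to be pumpable; but pumping up (i = 2, 3, ...) produces ever longer strings, which cannot all lie in the
finite language L. So the pumping property fails for every p ≤ 2.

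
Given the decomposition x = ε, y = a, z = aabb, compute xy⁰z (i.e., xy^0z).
aabb

Given x = '', y = 'a', z = 'aabb' and i = 0:

xy^0z = x + y·y·...·y (0 times) + z
       = '' + 'a'^0 + 'aabb'
       = '' + '' + 'aabb'
       = 'aabb'

The pumped string is 'aabb' with length 4.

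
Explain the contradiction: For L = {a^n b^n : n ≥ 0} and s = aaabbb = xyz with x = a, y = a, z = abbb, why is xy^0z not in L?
xy⁰z = aabbb ∉ L

Pumping with i = 0 replaces y = a by y⁰ = ε:
- Original: s = xyz = aaabbb; aaabbb = a^3 b^3 has equal counts (3 = 3), so it is in L
- Pumped: xy⁰z = a · ε · abbb = aabbb
- aabbb has 2 a's and 3 b's; 2 ≠ 3, so it is not in L

The pumping lemma would require xy⁰z ∈ L, so this decomposition yields a contradiction.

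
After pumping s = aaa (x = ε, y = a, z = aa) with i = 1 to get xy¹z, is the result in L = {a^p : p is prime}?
Yes

xy¹z = ε · a · aa = aaa.
aaa has length 3, which is prime, so it is in L.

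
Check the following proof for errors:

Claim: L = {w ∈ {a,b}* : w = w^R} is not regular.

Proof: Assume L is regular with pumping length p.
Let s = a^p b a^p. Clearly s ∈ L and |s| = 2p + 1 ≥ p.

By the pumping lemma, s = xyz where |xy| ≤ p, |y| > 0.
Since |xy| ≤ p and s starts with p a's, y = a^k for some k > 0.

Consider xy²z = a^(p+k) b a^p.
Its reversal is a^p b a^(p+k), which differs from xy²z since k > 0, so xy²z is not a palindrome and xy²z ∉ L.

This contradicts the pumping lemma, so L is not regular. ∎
The proof is correct.

This proof is valid because:
1. s = a^p b a^p is in L and is chosen in terms of p, so |s| ≥ p holds for every p
2. The decomposition analysis is correct: |xy| ≤ p forces y to lie inside the leading a's
3. The contradiction is valid: a^(p+k) b a^p has more a's before the b than after it, so it is not a palindrome
4. The conclusion follows logically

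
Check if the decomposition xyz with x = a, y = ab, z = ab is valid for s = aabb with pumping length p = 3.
Violated: xyz = s

The decomposition x = a, y = ab, z = ab for s = aabb with p = 3
violates the constraint: xyz = s

xyz = 'a' + 'ab' + 'ab' = 'aabab' ≠ 'aabb' = s. The decomposition doesn't reconstruct s.

Pumping lemma constraints:
1. xyz = s (decomposition is valid)
2. |xy| ≤ p
3. |y| > 0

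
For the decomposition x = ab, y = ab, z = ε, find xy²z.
ababab

Given x = 'ab', y = 'ab', z = '' and i = 2:

xy^2z = x + y·y·...·y (2 times) + z
       = 'ab' + 'ab'^2 + ''
       = 'ab' + 'abab' + ''
       = 'ababab'

The pumped string is 'ababab' with length 6.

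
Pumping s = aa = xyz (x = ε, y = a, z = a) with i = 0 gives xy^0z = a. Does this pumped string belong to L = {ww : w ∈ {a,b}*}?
No

xy⁰z = ε · ε · a = a.
a has odd length 1, so it cannot be written as ww and is not in L.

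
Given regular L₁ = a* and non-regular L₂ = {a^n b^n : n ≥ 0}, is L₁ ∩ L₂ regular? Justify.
Yes — L₁ ∩ L₂ is regular.

A string of a* contains no b's, and the only string of {a^n b^n} with no b's is ε (n = 0). So L₁ ∩ L₂ = {ε}, a finite language, which is regular.

Note that the bare facts "L₁ regular, L₂ non-regular" do not settle the question by themselves: the closure of regular languages under ∪, ∩, complement and difference applies only when BOTH operands are regular. With a non-regular operand the result can come out regular or non-regular depending on the specific languages, so one has to work out L₁ ∩ L₂ for this particular pair, as above.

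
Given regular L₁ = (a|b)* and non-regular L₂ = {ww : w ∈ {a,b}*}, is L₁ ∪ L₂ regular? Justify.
Yes — L₁ ∪ L₂ is regular.

{ww} ⊆ (a|b)*, so L₁ ∪ L₂ = (a|b)*, which is regular.

Note that the bare facts "L₁ regular, L₂ non-regular" do not settle the question by themselves: the closure of regular languages under ∪, ∩, complement and difference applies only when BOTH operands are regular. With a non-regular operand the result can come out regular or non-regular depending on the specific languages, so one has to work out L₁ ∪ L₂ for this particular pair, as above.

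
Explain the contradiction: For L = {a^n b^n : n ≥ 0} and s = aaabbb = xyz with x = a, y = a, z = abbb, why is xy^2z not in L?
xy²z = aaaabbb ∉ L

Pumping with i = 2 replaces y = a by y² = aa:
- Original: s = xyz = aaabbb; aaabbb = a^3 b^3 has equal counts (3 = 3), so it is in L
- Pumped: xy²z = a · aa · abbb = aaaabbb
- aaaabbb has 4 a's and 3 b's; 4 ≠ 3, so it is not in L

The pumping lemma would require xy²z ∈ L, so this decomposition yields a contradiction.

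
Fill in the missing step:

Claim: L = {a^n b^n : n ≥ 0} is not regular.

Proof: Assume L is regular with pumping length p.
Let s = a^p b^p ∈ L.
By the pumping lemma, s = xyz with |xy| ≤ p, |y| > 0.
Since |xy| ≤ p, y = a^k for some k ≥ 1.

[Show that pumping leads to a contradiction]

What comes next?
Consider xy²z = a^(p+k) b^p.

Since k ≥ 1, we have p + k > p.
So xy²z has more a's than b's: (p+k) a's vs p b's.
This means xy²z ∉ L because a^n b^n requires equal counts.

This contradicts the pumping lemma which states xy²z ∈ L.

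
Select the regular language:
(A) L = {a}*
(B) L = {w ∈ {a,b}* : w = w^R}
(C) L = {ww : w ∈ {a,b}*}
(A) {a}*

(A) L = {a}* is regular.

This can be recognized by a finite automaton (DFA/NFA).
Regular expressions like {a}* define regular languages.

The other choices are not regular:
- {w ∈ {a,b}* : w = w^R}: After pumping, the string is no longer symmetric
- {ww : w ∈ {a,b}*}: After pumping, the two halves no longer match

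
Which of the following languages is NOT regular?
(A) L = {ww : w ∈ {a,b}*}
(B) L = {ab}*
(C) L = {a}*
(A) {ww : w ∈ {a,b}*}

(A) L = {ww : w ∈ {a,b}*} is NOT regular.

The pumping lemma can be used to prove this:
After pumping, the two halves no longer match

The other languages are regular because they can be recognized by finite automata.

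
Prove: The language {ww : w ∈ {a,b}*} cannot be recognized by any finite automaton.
Assume for contradiction that L is regular, and let p ≥ 1 be the pumping length given by the pumping lemma.
Choose s = a^p b a^p b. Then s ∈ L (take w = a^p b) and |s| = 2p + 2 ≥ p.
By the pumping lemma, s = xyz for some x, y, z with |xy| ≤ p, |y| ≥ 1, and xy^i z ∈ L for every i ≥ 0.
Since |xy| ≤ p and the first p symbols of s are all a's, y = a^k for some k with 1 ≤ k ≤ p.

Take i = 2: t = xy²z = a^(p + k) b a^p b.
Suppose t = uu for some string u. The string t contains exactly two b's and ends in b, so u contains exactly one b and ends in b; hence u = a^j b for some j, and uu = a^j b a^j b. Comparing with t = a^(p + k) b a^p b forces j = p + k (first block) and j = p (second block), which is impossible since k ≥ 1. So t ∉ L.

This contradicts the pumping lemma, which requires xy^i z ∈ L for all i ≥ 0.
Hence L = {ww : w ∈ {a,b}*} is not regular. ∎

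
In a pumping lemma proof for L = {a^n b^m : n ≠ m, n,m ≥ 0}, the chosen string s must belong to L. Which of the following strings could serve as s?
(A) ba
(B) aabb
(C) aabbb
(C) aabbb

The pumping lemma is applied to a string s that lies in L, so first check membership of each option:
- (A) ba has an a after a b, so it is not of the form a^n b^m and is not in L ✗
- (B) aabb = a^2 b^2 has n = m = 2, so it is not in L ✗
- (C) aabbb = a^2 b^3 with 2 ≠ 3, so it is in L ✓

Only (C) aabbb is in L, so it is the only candidate that could play the role of s.
(In a complete proof one picks s in terms of the pumping length p so that |s| ≥ p is guaranteed; a fixed string like aabbb illustrates the shape of such an s.)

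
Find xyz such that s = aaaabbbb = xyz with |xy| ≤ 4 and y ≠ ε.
x = '', y = 'aaa', z = 'abbbb'

For s = aaaabbbb and p = 4, one valid decomposition is:
- x = '' (length 0)
- y = 'aaa' (length 3)
- z = 'abbbb' (length 5)

Verification:
- xyz = '' + 'aaa' + 'abbbb' = aaaabbbb ✓
- |xy| = 3 ≤ 4 ✓
- |y| = 3 > 0 ✓

All pumping lemma constraints are satisfied.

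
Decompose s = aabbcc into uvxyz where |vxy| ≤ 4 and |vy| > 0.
u='a', v='a', x='bb', y='c', z='c'

For s = aabbcc with pumping length p = 4:

One valid decomposition:
- u = 'a'
- v = 'a'
- x = 'bb'
- y = 'c'
- z = 'c'

Verification:
- uvxyz = 'a' + 'a' + 'bb' + 'c' + 'c' = aabbcc ✓
- |vxy| = |'abbc'| = 4 ≤ 4 ✓
- |vy| = |'ac'| = 2 > 0 ✓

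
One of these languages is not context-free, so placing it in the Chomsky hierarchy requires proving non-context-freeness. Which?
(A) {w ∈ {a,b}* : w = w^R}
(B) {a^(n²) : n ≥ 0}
(B) {a^(n²) : n ≥ 0}

(B) {a^(n²) : n ≥ 0} requires the CFL pumping lemma.

- {w ∈ {a,b}* : w = w^R} is context-free (but not regular)
  • Can be shown non-regular with the regular pumping lemma
  • After pumping, the string is no longer symmetric

- {a^(n²) : n ≥ 0} is NOT context-free
  • Requires the CFL pumping lemma to prove
  • Gaps between squares grow unboundedly

The CFL pumping lemma is "stronger" in that it can prove non-membership
in the larger class of context-free languages.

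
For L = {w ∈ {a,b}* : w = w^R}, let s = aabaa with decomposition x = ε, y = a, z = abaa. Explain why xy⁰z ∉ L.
xy⁰z = abaa ∉ L

Pumping with i = 0 replaces y = a by y⁰ = ε:
- Original: s = xyz = aabaa; aabaa reversed is aabaa, the same string, so it is a palindrome and is in L
- Pumped: xy⁰z = ε · ε · abaa = abaa
- abaa reversed is aaba ≠ abaa, so it is not a palindrome and is not in L

The pumping lemma would require xy⁰z ∈ L, so this decomposition yields a contradiction.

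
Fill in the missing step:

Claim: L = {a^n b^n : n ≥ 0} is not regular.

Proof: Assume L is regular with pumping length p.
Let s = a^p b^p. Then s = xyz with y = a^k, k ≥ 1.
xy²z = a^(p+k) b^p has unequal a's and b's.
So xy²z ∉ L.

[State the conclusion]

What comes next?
This contradicts the pumping lemma for regular languages,
which guarantees xy^i z ∈ L for all i ≥ 0.

Since our assumption that L is regular leads to a contradiction,
we conclude that L = {a^n b^n : n ≥ 0} is NOT regular. ∎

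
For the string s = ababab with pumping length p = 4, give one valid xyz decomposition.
x = 'ab', y = 'ab', z = 'ab'

For s = ababab and p = 4, one valid decomposition is:
- x = 'ab' (length 2)
- y = 'ab' (length 2)
- z = 'ab' (length 2)

Verification:
- xyz = 'ab' + 'ab' + 'ab' = ababab ✓
- |xy| = 4 ≤ 4 ✓
- |y| = 2 > 0 ✓

All pumping lemma constraints are satisfied.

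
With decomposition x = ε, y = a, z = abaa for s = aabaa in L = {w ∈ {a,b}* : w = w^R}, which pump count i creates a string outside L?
i = 2

xy²z = ε · aa · abaa = aaabaa; aaabaa reversed is aabaaa ≠ aaabaa, so it is not a palindrome and is not in L.
(Other choices also work, e.g. i = 0, 3; only i = 1 is guaranteed to stay in L since xy¹z = s.)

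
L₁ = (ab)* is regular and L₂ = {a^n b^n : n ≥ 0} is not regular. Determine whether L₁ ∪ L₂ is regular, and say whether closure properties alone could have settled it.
No — L₁ ∪ L₂ is not regular.

Let U = (ab)* ∪ {a^n b^n}. If U were regular, then U ∩ aa*bb* would be regular (closure under intersection with a regular language). But (ab)* ∩ aa*bb* = {ab} and {a^n b^n} ∩ aa*bb* = {a^n b^n : n ≥ 1}, so U ∩ aa*bb* = {a^n b^n : n ≥ 1}, which is not regular. Hence U is not regular.

Note that the bare facts "L₁ regular, L₂ non-regular" do not settle the question by themselves: the closure of regular languages under ∪, ∩, complement and difference applies only when BOTH operands are regular. With a non-regular operand the result can come out regular or non-regular depending on the specific languages, so one has to work out L₁ ∪ L₂ for this particular pair, as above.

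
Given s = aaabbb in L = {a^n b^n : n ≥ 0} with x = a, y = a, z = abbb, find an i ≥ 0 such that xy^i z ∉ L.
i = 0

xy⁰z = a · ε · abbb = aabbb; aabbb has 2 a's and 3 b's; 2 ≠ 3, so it is not in L.
(Other choices also work, e.g. i = 2, 3; only i = 1 is guaranteed to stay in L since xy¹z = s.)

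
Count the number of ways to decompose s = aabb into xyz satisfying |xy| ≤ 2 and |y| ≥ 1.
3

For s = 'aabb' with pumping length p = 2:

Constraints: |xy| ≤ 2, |y| > 0

Valid decompositions (|xy| ≤ p, |y| ≥ 1):
  • x='', y='a', z='abb'
  • x='a', y='a', z='bb'
  • x='', y='aa', z='bb'

Total count: 3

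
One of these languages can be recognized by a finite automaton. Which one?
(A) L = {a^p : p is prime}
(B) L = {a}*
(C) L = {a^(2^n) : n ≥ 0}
(B) {a}*

(B) L = {a}* is regular.

This can be recognized by a finite automaton (DFA/NFA).
Regular expressions like {a}* define regular languages.

The other choices are not regular:
- {a^(2^n) : n ≥ 0}: After pumping, length is no longer a power of 2
- {a^p : p is prime}: After pumping, the length becomes composite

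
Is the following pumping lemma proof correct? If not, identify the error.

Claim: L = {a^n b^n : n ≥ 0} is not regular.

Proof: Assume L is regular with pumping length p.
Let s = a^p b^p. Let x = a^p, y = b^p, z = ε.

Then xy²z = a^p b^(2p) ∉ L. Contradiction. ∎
The proof is INCORRECT.

Error: The decomposition violates |xy| ≤ p.
With x = a^p and y = b^p, we have |xy| = 2p > p.
The pumping lemma requires |xy| ≤ p, so y must be within the first p characters.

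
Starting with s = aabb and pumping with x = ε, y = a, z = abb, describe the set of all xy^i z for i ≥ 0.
{xy^i z : i ≥ 0} = {a^(i+1) b^2 : i ≥ 0} = {abb, aabb, aaabb, ...}

With x = ε, y = a, z = abb: Starting with aabb and pumping the first 'a' (z = abb keeps the second 'a'), we get strings with i+1 a's followed by 2 b's for i = 0, 1, 2, ...; note bb is not produced because z always contributes one a.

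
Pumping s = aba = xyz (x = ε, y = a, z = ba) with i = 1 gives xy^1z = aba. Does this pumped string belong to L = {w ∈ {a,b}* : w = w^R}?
Yes

xy¹z = ε · a · ba = aba.
aba reversed is aba, the same string, so it is a palindrome and is in L.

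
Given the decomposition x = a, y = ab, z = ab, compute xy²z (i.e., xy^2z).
aababab

Given x = 'a', y = 'ab', z = 'ab' and i = 2:

xy^2z = x + y·y·...·y (2 times) + z
       = 'a' + 'ab'^2 + 'ab'
       = 'a' + 'abab' + 'ab'
       = 'aababab'

The pumped string is 'aababab' with length 7.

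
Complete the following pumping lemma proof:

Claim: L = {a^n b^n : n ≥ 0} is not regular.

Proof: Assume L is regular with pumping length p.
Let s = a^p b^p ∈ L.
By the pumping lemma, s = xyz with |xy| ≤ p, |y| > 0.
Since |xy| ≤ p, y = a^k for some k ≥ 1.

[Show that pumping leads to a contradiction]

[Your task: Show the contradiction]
Consider xy²z = a^(p+k) b^p.

Since k ≥ 1, we have p + k > p.
So xy²z has more a's than b's: (p+k) a's vs p b's.
This means xy²z ∉ L because a^n b^n requires equal counts.

This contradicts the pumping lemma which states xy²z ∈ L.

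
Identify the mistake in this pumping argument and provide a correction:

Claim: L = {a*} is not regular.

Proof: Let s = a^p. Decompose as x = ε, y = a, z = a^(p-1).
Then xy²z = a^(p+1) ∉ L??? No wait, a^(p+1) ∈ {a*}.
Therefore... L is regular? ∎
Error: The proof attempts to show a*  is not regular, but a* IS regular!

Correction: a* is a regular language (recognized by a simple DFA with one accepting state and self-loop on 'a'). The pumping lemma can only prove non-regularity, not regularity. For regular languages, pumping always works.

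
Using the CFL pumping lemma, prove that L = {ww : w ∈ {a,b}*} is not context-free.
Assume for contradiction that L is context-free, and let p ≥ 1 be the pumping length given by the pumping lemma for CFLs.
Choose s = a^p b^p a^p b^p. Then s ∈ L (take w = a^p b^p) and |s| = 4p ≥ p.
By the CFL pumping lemma, s = uvxyz for some u, v, x, y, z with |vxy| ≤ p, |vy| ≥ 1, and uv^i xy^i z ∈ L for every i ≥ 0.

Write s as four blocks A₁ B₁ A₂ B₂ with A₁ = A₂ = a^p and B₁ = B₂ = b^p. Since |vxy| ≤ p, the window vxy lies inside at most two adjacent blocks. Take i = 0 and let t = uxz, so |t| = 4p − |vy| with 1 ≤ |vy| ≤ p. If |t| is odd, t ∉ L immediately, so assume |vy| is even (hence |vy| ≥ 2) and |t|/2 = 2p − |vy|/2, which satisfies p ≤ |t|/2 ≤ 2p − 1.

Case 1 (vxy inside A₁B₁): t = a^(p−j) b^(p−l) a^p b^p with j + l = |vy|. The second half of t has length < 2p, so it is a suffix of the trailing a^p b^p and ends in b; the first half is a^(p−j) b^(p−l) a^((j+l)/2), which ends in a because (j+l)/2 ≥ 1. The halves differ, so t ∉ L.

Case 2 (vxy inside B₁A₂, straddling the middle): t = a^p b^(p−j) a^(p−l) b^p with j + l = |vy|. If t = ww, then w is a prefix of t of length ≥ p, so w begins with a^p; and w is a suffix of t of length ≥ p, so w ends with b^p. That forces |w| ≥ 2p, contradicting |w| = |t|/2 ≤ 2p − 1. So t ∉ L.

Case 3 (vxy inside A₂B₂): t = a^p b^p a^(p−j) b^(p−l) with j + l = |vy|. The first half of t is a prefix of a^p b^p, so it begins with a; the second half is b^((j+l)/2) a^(p−j) b^(p−l), which begins with b. The halves differ, so t ∉ L.

In every case uv⁰xy⁰z = uxz ∉ L.

This contradicts the CFL pumping lemma, which requires uv^i xy^i z ∈ L for all i ≥ 0.
Hence L = {ww : w ∈ {a,b}*} is not context-free. ∎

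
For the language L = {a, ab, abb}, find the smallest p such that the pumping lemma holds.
p = 4

For a finite language L, the pumping lemma holds vacuously if p > max|s| for s ∈ L.

The longest string in L = {a, ab, abb} has length 3.
If p = 4, then no string s ∈ L has |s| ≥ p, so the condition is vacuously true.

The minimum pumping length is p = 4.

Why no smaller p works: for any p ≤ 3, the longest string s ∈ L has |s| = 3 ≥ p, so it would
have to be pumpable; but pumping up (i = 2, 3, ...) produces ever longer strings, which cannot all lie in the
finite language L. So the pumping property fails for every p ≤ 3.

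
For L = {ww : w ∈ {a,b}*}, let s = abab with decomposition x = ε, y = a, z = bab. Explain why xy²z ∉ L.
xy²z = aabab ∉ L

Pumping with i = 2 replaces y = a by y² = aa:
- Original: s = xyz = abab; abab splits into halves ab · ab, which are equal, so it is in L (w = ab)
- Pumped: xy²z = ε · aa · bab = aabab
- aabab has odd length 5, so it cannot be written as ww and is not in L

The pumping lemma would require xy²z ∈ L, so this decomposition yields a contradiction.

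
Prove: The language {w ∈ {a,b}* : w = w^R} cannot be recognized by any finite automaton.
Assume for contradiction that L is regular, and let p ≥ 1 be the pumping length given by the pumping lemma.
Choose s = a^p b a^p. Then s ∈ L (it reads the same in both directions) and |s| = 2p + 1 ≥ p.
By the pumping lemma, s = xyz for some x, y, z with |xy| ≤ p, |y| ≥ 1, and xy^i z ∈ L for every i ≥ 0.
Since |xy| ≤ p and the first p symbols of s are all a's, y = a^k for some k with 1 ≤ k ≤ p.

Take i = 0: xy⁰z = a^(p − k) b a^p.
Its reversal is a^p b a^(p − k). These differ because the block of a's before the unique b has length p − k in one and p in the other, and p − k ≠ p since k ≥ 1. So xy⁰z is not a palindrome, i.e. xy⁰z ∉ L.

This contradicts the pumping lemma, which requires xy^i z ∈ L for all i ≥ 0.
Hence L = {w ∈ {a,b}* : w = w^R} is not regular. ∎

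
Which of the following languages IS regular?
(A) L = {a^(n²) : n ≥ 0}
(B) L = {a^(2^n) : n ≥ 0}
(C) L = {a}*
(C) {a}*

(C) L = {a}* is regular.

This can be recognized by a finite automaton (DFA/NFA).
Regular expressions like {a}* define regular languages.

The other choices are not regular:
- {a^(2^n) : n ≥ 0}: After pumping, length is no longer a power of 2
- {a^(n²) : n ≥ 0}: After pumping, length is no longer a perfect square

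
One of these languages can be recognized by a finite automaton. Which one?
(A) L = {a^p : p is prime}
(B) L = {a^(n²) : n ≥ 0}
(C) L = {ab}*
(C) {ab}*

(C) L = {ab}* is regular.

This can be recognized by a finite automaton (DFA/NFA).
Regular expressions like {ab}* define regular languages.

The other choices are not regular:
- {a^(n²) : n ≥ 0}: After pumping, length is no longer a perfect square
- {a^p : p is prime}: After pumping, the length becomes composite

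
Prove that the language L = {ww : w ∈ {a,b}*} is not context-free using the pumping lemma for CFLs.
Assume for contradiction that L is context-free, and let p ≥ 1 be the pumping length given by the pumping lemma for CFLs.
Choose s = a^p b^p a^p b^p. Then s ∈ L (take w = a^p b^p) and |s| = 4p ≥ p.
By the CFL pumping lemma, s = uvxyz for some u, v, x, y, z with |vxy| ≤ p, |vy| ≥ 1, and uv^i xy^i z ∈ L for every i ≥ 0.

Write s as four blocks A₁ B₁ A₂ B₂ with A₁ = A₂ = a^p and B₁ = B₂ = b^p. Since |vxy| ≤ p, the window vxy lies inside at most two adjacent blocks. Take i = 0 and let t = uxz, so |t| = 4p − |vy| with 1 ≤ |vy| ≤ p. If |t| is odd, t ∉ L immediately, so assume |vy| is even (hence |vy| ≥ 2) and |t|/2 = 2p − |vy|/2, which satisfies p ≤ |t|/2 ≤ 2p − 1.

Case 1 (vxy inside A₁B₁): t = a^(p−j) b^(p−l) a^p b^p with j + l = |vy|. The second half of t has length < 2p, so it is a suffix of the trailing a^p b^p and ends in b; the first half is a^(p−j) b^(p−l) a^((j+l)/2), which ends in a because (j+l)/2 ≥ 1. The halves differ, so t ∉ L.

Case 2 (vxy inside B₁A₂, straddling the middle): t = a^p b^(p−j) a^(p−l) b^p with j + l = |vy|. If t = ww, then w is a prefix of t of length ≥ p, so w begins with a^p; and w is a suffix of t of length ≥ p, so w ends with b^p. That forces |w| ≥ 2p, contradicting |w| = |t|/2 ≤ 2p − 1. So t ∉ L.

Case 3 (vxy inside A₂B₂): t = a^p b^p a^(p−j) b^(p−l) with j + l = |vy|. The first half of t is a prefix of a^p b^p, so it begins with a; the second half is b^((j+l)/2) a^(p−j) b^(p−l), which begins with b. The halves differ, so t ∉ L.

In every case uv⁰xy⁰z = uxz ∉ L.

This contradicts the CFL pumping lemma, which requires uv^i xy^i z ∈ L for all i ≥ 0.
Hence L = {ww : w ∈ {a,b}*} is not context-free. ∎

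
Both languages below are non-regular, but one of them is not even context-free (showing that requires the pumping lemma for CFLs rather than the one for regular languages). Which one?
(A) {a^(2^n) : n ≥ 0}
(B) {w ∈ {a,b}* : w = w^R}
(A) {a^(2^n) : n ≥ 0}

(A) {a^(2^n) : n ≥ 0} requires the CFL pumping lemma.

- {w ∈ {a,b}* : w = w^R} is context-free (but not regular)
  • Can be shown non-regular with the regular pumping lemma
  • After pumping, the string is no longer symmetric

- {a^(2^n) : n ≥ 0} is NOT context-free
  • Requires the CFL pumping lemma to prove
  • Gaps between powers of 2 grow exponentially

The CFL pumping lemma is "stronger" in that it can prove non-membership
in the larger class of context-free languages.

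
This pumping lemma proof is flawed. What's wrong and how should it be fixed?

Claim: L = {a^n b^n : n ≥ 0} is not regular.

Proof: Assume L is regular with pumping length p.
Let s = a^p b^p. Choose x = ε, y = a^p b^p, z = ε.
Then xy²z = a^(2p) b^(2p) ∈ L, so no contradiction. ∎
Error: The decomposition violates |xy| ≤ p. With y = a^p b^p, |xy| = |y| = 2p > p. (The proof also miscomputes xy²z, which would be a^p b^p a^p b^p rather than a^(2p) b^(2p), and it wrongly treats one harmless decomposition as settling the matter — the prover does not get to choose the decomposition.)

Correction: The pumping lemma requires |xy| ≤ p, and the argument must handle every decomposition satisfying |xy| ≤ p, |y| ≥ 1. Since s starts with p a's, any such y consists only of a's, say y = a^k with k ≥ 1. Then xy²z = a^(p+k) b^p has unequal numbers of a's and b's, so xy²z ∉ L — the required contradiction.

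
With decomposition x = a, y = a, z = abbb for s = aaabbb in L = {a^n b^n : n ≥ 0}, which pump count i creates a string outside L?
i = 0

xy⁰z = a · ε · abbb = aabbb; aabbb has 2 a's and 3 b's; 2 ≠ 3, so it is not in L.
(Other choices also work, e.g. i = 2, 3; only i = 1 is guaranteed to stay in L since xy¹z = s.)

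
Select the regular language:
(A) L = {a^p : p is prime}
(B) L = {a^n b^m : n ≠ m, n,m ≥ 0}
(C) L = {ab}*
(C) {ab}*

(C) L = {ab}* is regular.

This can be recognized by a finite automaton (DFA/NFA).
Regular expressions like {ab}* define regular languages.

The other choices are not regular:
- {a^p : p is prime}: After pumping, the length becomes composite
- {a^n b^m : n ≠ m, n,m ≥ 0}: After pumping a's, we can make n = m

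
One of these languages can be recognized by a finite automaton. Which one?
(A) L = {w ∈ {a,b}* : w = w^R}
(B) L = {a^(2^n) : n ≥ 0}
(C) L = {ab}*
(C) {ab}*

(C) L = {ab}* is regular.

This can be recognized by a finite automaton (DFA/NFA).
Regular expressions like {ab}* define regular languages.

The other choices are not regular:
- {w ∈ {a,b}* : w = w^R}: After pumping, the string is no longer symmetric
- {a^(2^n) : n ≥ 0}: After pumping, length is no longer a power of 2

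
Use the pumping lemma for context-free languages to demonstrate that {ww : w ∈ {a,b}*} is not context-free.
Assume for contradiction that L is context-free, and let p ≥ 1 be the pumping length given by the pumping lemma for CFLs.
Choose s = a^p b^p a^p b^p. Then s ∈ L (take w = a^p b^p) and |s| = 4p ≥ p.
By the CFL pumping lemma, s = uvxyz for some u, v, x, y, z with |vxy| ≤ p, |vy| ≥ 1, and uv^i xy^i z ∈ L for every i ≥ 0.

Write s as four blocks A₁ B₁ A₂ B₂ with A₁ = A₂ = a^p and B₁ = B₂ = b^p. Since |vxy| ≤ p, the window vxy lies inside at most two adjacent blocks. Take i = 0 and let t = uxz, so |t| = 4p − |vy| with 1 ≤ |vy| ≤ p. If |t| is odd, t ∉ L immediately, so assume |vy| is even (hence |vy| ≥ 2) and |t|/2 = 2p − |vy|/2, which satisfies p ≤ |t|/2 ≤ 2p − 1.

Case 1 (vxy inside A₁B₁): t = a^(p−j) b^(p−l) a^p b^p with j + l = |vy|. The second half of t has length < 2p, so it is a suffix of the trailing a^p b^p and ends in b; the first half is a^(p−j) b^(p−l) a^((j+l)/2), which ends in a because (j+l)/2 ≥ 1. The halves differ, so t ∉ L.

Case 2 (vxy inside B₁A₂, straddling the middle): t = a^p b^(p−j) a^(p−l) b^p with j + l = |vy|. If t = ww, then w is a prefix of t of length ≥ p, so w begins with a^p; and w is a suffix of t of length ≥ p, so w ends with b^p. That forces |w| ≥ 2p, contradicting |w| = |t|/2 ≤ 2p − 1. So t ∉ L.

Case 3 (vxy inside A₂B₂): t = a^p b^p a^(p−j) b^(p−l) with j + l = |vy|. The first half of t is a prefix of a^p b^p, so it begins with a; the second half is b^((j+l)/2) a^(p−j) b^(p−l), which begins with b. The halves differ, so t ∉ L.

In every case uv⁰xy⁰z = uxz ∉ L.

This contradicts the CFL pumping lemma, which requires uv^i xy^i z ∈ L for all i ≥ 0.
Hence L = {ww : w ∈ {a,b}*} is not context-free. ∎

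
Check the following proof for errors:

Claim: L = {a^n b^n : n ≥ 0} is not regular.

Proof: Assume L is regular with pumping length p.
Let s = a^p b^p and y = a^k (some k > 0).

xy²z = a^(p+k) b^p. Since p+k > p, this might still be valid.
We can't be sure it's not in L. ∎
The proof is INCORRECT.

Error: The conclusion is wrong.
xy²z = a^(p+k) b^p is definitely NOT in L because the number of a's (p+k) ≠ number of b's (p).
The proof incorrectly doubts what is actually a valid contradiction.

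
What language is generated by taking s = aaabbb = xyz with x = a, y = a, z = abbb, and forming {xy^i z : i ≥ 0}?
{xy^i z : i ≥ 0} = {a^(2+i) b^3 : i ≥ 0} = {aabbb, aaabbb, aaaabbb, ...}

With x = a, y = a, z = abbb: Starting with aaabbb and pumping the second 'a', we get strings with 2+i a's followed by 3 b's for i = 0, 1, 2, ...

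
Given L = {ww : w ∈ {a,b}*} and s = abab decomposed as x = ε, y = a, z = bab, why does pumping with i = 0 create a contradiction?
xy⁰z = bab ∉ L

Pumping with i = 0 replaces y = a by y⁰ = ε:
- Original: s = xyz = abab; abab splits into halves ab · ab, which are equal, so it is in L (w = ab)
- Pumped: xy⁰z = ε · ε · bab = bab
- bab has odd length 3, so it cannot be written as ww and is not in L

The pumping lemma would require xy⁰z ∈ L, so this decomposition yields a contradiction.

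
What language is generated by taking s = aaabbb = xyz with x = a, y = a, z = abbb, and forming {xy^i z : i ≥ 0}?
{xy^i z : i ≥ 0} = {a^(2+i) b^3 : i ≥ 0} = {aabbb, aaabbb, aaaabbb, ...}

With x = a, y = a, z = abbb: Starting with aaabbb and pumping the second 'a', we get strings with 2+i a's followed by 3 b's for i = 0, 1, 2, ...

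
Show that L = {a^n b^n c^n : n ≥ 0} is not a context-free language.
Assume for contradiction that L is context-free, and let p ≥ 1 be the pumping length given by the pumping lemma for CFLs.
Choose s = a^p b^p c^p. Then s ∈ L and |s| = 3p ≥ p.
By the CFL pumping lemma, s = uvxyz for some u, v, x, y, z with |vxy| ≤ p, |vy| ≥ 1, and uv^i xy^i z ∈ L for every i ≥ 0.

Because |vxy| ≤ p, the window vxy cannot contain both an a and a c: any substring of s containing both must include the entire block b^p plus at least one a and one c, so it has length ≥ p + 2 > p.
Hence at least one of the letters a, c does not occur in vy at all.

Take i = 0: the string uxz is obtained from s by deleting |vy| ≥ 1 symbols, so |uxz| = 3p − |vy| < 3p.
But the letter (a or c) that does not occur in vy still occurs exactly p times in uxz. Every string of L with exactly p copies of some letter is a^p b^p c^p, of length 3p. Since |uxz| < 3p, uxz ∉ L.

This contradicts the CFL pumping lemma, which requires uv^i xy^i z ∈ L for all i ≥ 0.
Hence L = {a^n b^n c^n : n ≥ 0} is not context-free. ∎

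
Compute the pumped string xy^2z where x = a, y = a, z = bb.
aaabb

Given x = 'a', y = 'a', z = 'bb' and i = 2:

xy^2z = x + y·y·...·y (2 times) + z
       = 'a' + 'a'^2 + 'bb'
       = 'a' + 'aa' + 'bb'
       = 'aaabb'

The pumped string is 'aaabb' with length 5.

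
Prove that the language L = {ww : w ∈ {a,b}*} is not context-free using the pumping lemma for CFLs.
Assume for contradiction that L is context-free, and let p ≥ 1 be the pumping length given by the pumping lemma for CFLs.
Choose s = a^p b^p a^p b^p. Then s ∈ L (take w = a^p b^p) and |s| = 4p ≥ p.
By the CFL pumping lemma, s = uvxyz for some u, v, x, y, z with |vxy| ≤ p, |vy| ≥ 1, and uv^i xy^i z ∈ L for every i ≥ 0.

Write s as four blocks A₁ B₁ A₂ B₂ with A₁ = A₂ = a^p and B₁ = B₂ = b^p. Since |vxy| ≤ p, the window vxy lies inside at most two adjacent blocks. Take i = 0 and let t = uxz, so |t| = 4p − |vy| with 1 ≤ |vy| ≤ p. If |t| is odd, t ∉ L immediately, so assume |vy| is even (hence |vy| ≥ 2) and |t|/2 = 2p − |vy|/2, which satisfies p ≤ |t|/2 ≤ 2p − 1.

Case 1 (vxy inside A₁B₁): t = a^(p−j) b^(p−l) a^p b^p with j + l = |vy|. The second half of t has length < 2p, so it is a suffix of the trailing a^p b^p and ends in b; the first half is a^(p−j) b^(p−l) a^((j+l)/2), which ends in a because (j+l)/2 ≥ 1. The halves differ, so t ∉ L.

Case 2 (vxy inside B₁A₂, straddling the middle): t = a^p b^(p−j) a^(p−l) b^p with j + l = |vy|. If t = ww, then w is a prefix of t of length ≥ p, so w begins with a^p; and w is a suffix of t of length ≥ p, so w ends with b^p. That forces |w| ≥ 2p, contradicting |w| = |t|/2 ≤ 2p − 1. So t ∉ L.

Case 3 (vxy inside A₂B₂): t = a^p b^p a^(p−j) b^(p−l) with j + l = |vy|. The first half of t is a prefix of a^p b^p, so it begins with a; the second half is b^((j+l)/2) a^(p−j) b^(p−l), which begins with b. The halves differ, so t ∉ L.

In every case uv⁰xy⁰z = uxz ∉ L.

This contradicts the CFL pumping lemma, which requires uv^i xy^i z ∈ L for all i ≥ 0.
Hence L = {ww : w ∈ {a,b}*} is not context-free. ∎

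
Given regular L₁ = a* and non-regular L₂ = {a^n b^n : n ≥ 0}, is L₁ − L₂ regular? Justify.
Yes — L₁ − L₂ is regular.

The only string of a* that lies in {a^n b^n} is ε, so L₁ − L₂ = a* − {ε} = a⁺ = aa*, which is regular.

Note that the bare facts "L₁ regular, L₂ non-regular" do not settle the question by themselves: the closure of regular languages under ∪, ∩, complement and difference applies only when BOTH operands are regular. With a non-regular operand the result can come out regular or non-regular depending on the specific languages, so one has to work out L₁ − L₂ for this particular pair, as above.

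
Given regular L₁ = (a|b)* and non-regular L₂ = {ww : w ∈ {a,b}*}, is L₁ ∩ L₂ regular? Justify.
No — L₁ ∩ L₂ is not regular.

(a|b)* is all strings over {a,b}, so L₁ ∩ L₂ = {ww : w ∈ {a,b}*} = L₂ itself, which is not regular (pump s = a^p b a^p b).

Note that the bare facts "L₁ regular, L₂ non-regular" do not settle the question by themselves: the closure of regular languages under ∪, ∩, complement and difference applies only when BOTH operands are regular. With a non-regular operand the result can come out regular or non-regular depending on the specific languages, so one has to work out L₁ ∩ L₂ for this particular pair, as above.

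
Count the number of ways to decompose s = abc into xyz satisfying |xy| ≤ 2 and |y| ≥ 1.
3

For s = 'abc' with pumping length p = 2:

Constraints: |xy| ≤ 2, |y| > 0

Valid decompositions (|xy| ≤ p, |y| ≥ 1):
  • x='', y='a', z='bc'
  • x='a', y='b', z='c'
  • x='', y='ab', z='c'

Total count: 3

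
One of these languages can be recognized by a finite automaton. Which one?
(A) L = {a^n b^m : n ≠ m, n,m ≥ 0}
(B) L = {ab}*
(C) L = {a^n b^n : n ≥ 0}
(B) {ab}*

(B) L = {ab}* is regular.

This can be recognized by a finite automaton (DFA/NFA).
Regular expressions like {ab}* define regular languages.

The other choices are not regular:
- {a^n b^m : n ≠ m, n,m ≥ 0}: After pumping a's, we can make n = m
- {a^n b^n : n ≥ 0}: After pumping, the number of a's and b's become unequal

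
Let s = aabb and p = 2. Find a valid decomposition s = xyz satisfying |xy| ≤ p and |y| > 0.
x = '', y = 'aa', z = 'bb'

For s = aabb and p = 2, one valid decomposition is:
- x = '' (length 0)
- y = 'aa' (length 2)
- z = 'bb' (length 2)

Verification:
- xyz = '' + 'aa' + 'bb' = aabb ✓
- |xy| = 2 ≤ 2 ✓
- |y| = 2 > 0 ✓

All pumping lemma constraints are satisfied.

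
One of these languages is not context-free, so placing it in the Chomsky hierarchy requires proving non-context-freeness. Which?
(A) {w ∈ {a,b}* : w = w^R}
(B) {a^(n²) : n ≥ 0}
(B) {a^(n²) : n ≥ 0}

(B) {a^(n²) : n ≥ 0} requires the CFL pumping lemma.

- {w ∈ {a,b}* : w = w^R} is context-free (but not regular)
  • Can be shown non-regular with the regular pumping lemma
  • After pumping, the string is no longer symmetric

- {a^(n²) : n ≥ 0} is NOT context-free
  • Requires the CFL pumping lemma to prove
  • Gaps between squares grow unboundedly

The CFL pumping lemma is "stronger" in that it can prove non-membership
in the larger class of context-free languages.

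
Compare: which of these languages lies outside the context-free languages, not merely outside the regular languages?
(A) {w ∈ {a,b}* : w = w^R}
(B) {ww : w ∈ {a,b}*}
(B) {ww : w ∈ {a,b}*}

(B) {ww : w ∈ {a,b}*} requires the CFL pumping lemma.

- {w ∈ {a,b}* : w = w^R} is context-free (but not regular)
  • Can be shown non-regular with the regular pumping lemma
  • After pumping, the string is no longer symmetric

- {ww : w ∈ {a,b}*} is NOT context-free
  • Requires the CFL pumping lemma to prove
  • Cannot verify equality of two arbitrary substrings

The CFL pumping lemma is "stronger" in that it can prove non-membership
in the larger class of context-free languages.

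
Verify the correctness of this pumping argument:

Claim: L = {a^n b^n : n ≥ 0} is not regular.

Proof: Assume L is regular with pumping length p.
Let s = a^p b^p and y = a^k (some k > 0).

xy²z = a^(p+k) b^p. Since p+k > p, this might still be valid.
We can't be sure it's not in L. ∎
The proof is INCORRECT.

Error: The conclusion is wrong.
xy²z = a^(p+k) b^p is definitely NOT in L because the number of a's (p+k) ≠ number of b's (p).
The proof incorrectly doubts what is actually a valid contradiction.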